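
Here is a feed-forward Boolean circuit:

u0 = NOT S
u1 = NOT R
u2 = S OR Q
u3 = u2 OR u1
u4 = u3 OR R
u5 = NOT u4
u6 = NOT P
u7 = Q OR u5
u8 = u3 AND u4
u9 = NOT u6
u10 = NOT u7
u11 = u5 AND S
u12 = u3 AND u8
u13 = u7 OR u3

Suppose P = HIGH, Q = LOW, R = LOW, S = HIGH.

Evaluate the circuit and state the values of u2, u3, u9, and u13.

u1 = NOT R = NOT LOW = HIGH
u2 = S OR Q = HIGH OR LOW = HIGH
u3 = u2 OR u1 = HIGH OR HIGH = HIGH
u4 = u3 OR R = HIGH OR LOW = HIGH
u5 = NOT u4 = NOT HIGH = LOW
u6 = NOT P = NOT HIGH = LOW
u7 = Q OR u5 = LOW OR LOW = LOW
u9 = NOT u6 = NOT LOW = HIGH
u13 = u7 OR u3 = LOW OR HIGH = HIGH

u2 = HIGH, u3 = HIGH, u9 = HIGH, u13 = HIGH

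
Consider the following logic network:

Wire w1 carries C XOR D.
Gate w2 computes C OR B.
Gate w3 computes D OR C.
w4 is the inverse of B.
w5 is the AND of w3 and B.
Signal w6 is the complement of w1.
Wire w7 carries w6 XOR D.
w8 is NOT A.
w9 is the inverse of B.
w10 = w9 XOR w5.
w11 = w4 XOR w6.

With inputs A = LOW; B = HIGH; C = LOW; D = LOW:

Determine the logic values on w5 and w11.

w5 = LOW, w11 = HIGH

w1 = C XOR D = LOW XOR LOW = LOW
w3 = D OR C = LOW OR LOW = LOW
w4 = NOT B = NOT HIGH = LOW
w5 = w3 AND B = LOW AND HIGH = LOW
w6 = NOT w1 = NOT LOW = HIGH
w11 = w4 XOR w6 = LOW XOR HIGH = HIGH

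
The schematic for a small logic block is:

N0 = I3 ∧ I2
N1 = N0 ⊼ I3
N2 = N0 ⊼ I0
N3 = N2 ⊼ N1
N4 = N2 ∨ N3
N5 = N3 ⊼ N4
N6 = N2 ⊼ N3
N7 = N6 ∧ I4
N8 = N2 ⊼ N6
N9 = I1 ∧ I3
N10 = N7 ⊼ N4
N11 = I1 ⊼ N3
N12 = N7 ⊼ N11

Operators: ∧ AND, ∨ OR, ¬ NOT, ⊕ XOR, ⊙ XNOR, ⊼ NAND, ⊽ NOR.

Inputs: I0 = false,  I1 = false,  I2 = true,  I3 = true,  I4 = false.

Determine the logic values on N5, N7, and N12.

N5 = false  N7 = false  N12 = true

N0 = I3 AND I2 = true AND true = true
N1 = N0 NAND I3 = true NAND true = false
N2 = N0 NAND I0 = true NAND false = true
N3 = N2 NAND N1 = true NAND false = true
N4 = N2 OR N3 = true OR true = true
N5 = N3 NAND N4 = true NAND true = false
N6 = N2 NAND N3 = true NAND true = false
N7 = N6 AND I4 = false AND false = false
N11 = I1 NAND N3 = false NAND true = true
N12 = N7 NAND N11 = false NAND true = true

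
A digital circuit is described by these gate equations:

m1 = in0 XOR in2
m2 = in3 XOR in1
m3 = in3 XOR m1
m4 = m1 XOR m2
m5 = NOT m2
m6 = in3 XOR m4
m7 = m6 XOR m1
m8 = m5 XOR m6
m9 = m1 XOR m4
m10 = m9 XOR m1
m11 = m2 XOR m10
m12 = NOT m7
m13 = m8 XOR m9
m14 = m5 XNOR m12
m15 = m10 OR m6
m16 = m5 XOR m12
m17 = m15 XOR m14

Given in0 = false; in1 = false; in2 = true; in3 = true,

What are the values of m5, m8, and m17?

m5 = false, m8 = true, m17 = true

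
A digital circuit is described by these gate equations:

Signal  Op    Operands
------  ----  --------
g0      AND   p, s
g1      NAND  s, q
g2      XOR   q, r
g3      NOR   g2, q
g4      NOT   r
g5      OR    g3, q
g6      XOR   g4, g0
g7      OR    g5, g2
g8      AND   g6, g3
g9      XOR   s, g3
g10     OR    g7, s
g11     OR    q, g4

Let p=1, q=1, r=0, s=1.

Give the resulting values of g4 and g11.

g4 = 1, g11 = 1

g4 = NOT r = NOT 0 = 1
g11 = q OR g4 = 1 OR 1 = 1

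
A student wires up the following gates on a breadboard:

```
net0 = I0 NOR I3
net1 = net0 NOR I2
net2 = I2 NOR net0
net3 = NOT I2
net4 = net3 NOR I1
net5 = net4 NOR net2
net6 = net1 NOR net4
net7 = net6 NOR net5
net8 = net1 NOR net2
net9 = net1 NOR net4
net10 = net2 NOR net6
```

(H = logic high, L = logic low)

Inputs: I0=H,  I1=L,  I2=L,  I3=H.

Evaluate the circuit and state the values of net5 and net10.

net0 = I0 NOR I3 = H NOR H = L
net1 = net0 NOR I2 = L NOR L = H
net2 = I2 NOR net0 = L NOR L = H
net3 = NOT I2 = NOT L = H
net4 = net3 NOR I1 = H NOR L = L
net5 = net4 NOR net2 = L NOR H = L
net6 = net1 NOR net4 = H NOR L = L
net10 = net2 NOR net6 = H NOR L = L

net5 = L, net10 = L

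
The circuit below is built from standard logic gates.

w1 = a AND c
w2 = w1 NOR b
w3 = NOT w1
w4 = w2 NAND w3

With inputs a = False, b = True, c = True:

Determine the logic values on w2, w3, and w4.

w1 = a AND c = False AND True = False
w2 = w1 NOR b = False NOR True = False
w3 = NOT w1 = NOT False = True
w4 = w2 NAND w3 = False NAND True = True

w2 = False; w3 = True; w4 = True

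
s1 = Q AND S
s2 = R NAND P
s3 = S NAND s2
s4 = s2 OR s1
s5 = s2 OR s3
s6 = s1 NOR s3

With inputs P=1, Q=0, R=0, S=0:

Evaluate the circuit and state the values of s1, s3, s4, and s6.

s1 = 0, s3 = 1, s4 = 1, s6 = 0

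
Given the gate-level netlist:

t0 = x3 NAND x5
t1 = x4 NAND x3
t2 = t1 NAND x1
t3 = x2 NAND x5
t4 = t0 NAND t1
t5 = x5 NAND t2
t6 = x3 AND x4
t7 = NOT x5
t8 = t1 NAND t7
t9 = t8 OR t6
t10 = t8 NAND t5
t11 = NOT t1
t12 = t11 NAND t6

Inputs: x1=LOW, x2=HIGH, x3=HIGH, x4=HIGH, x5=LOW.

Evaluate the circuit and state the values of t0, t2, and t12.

t0 = HIGH, t2 = HIGH, t12 = LOW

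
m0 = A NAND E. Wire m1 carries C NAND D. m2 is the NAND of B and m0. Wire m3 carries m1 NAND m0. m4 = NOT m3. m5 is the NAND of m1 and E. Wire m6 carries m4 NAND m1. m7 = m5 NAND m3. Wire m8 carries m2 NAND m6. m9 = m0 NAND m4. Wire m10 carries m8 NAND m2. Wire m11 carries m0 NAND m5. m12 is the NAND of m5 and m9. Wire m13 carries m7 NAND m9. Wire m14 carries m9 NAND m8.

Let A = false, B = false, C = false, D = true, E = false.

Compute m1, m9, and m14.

m1 = true, m9 = false, m14 = true

m0 = A NAND E = false NAND false = true
m1 = C NAND D = false NAND true = true
m2 = B NAND m0 = false NAND true = true
m3 = m1 NAND m0 = true NAND true = false
m4 = NOT m3 = NOT false = true
m6 = m4 NAND m1 = true NAND true = false
m8 = m2 NAND m6 = true NAND false = true
m9 = m0 NAND m4 = true NAND true = false
m14 = m9 NAND m8 = false NAND true = true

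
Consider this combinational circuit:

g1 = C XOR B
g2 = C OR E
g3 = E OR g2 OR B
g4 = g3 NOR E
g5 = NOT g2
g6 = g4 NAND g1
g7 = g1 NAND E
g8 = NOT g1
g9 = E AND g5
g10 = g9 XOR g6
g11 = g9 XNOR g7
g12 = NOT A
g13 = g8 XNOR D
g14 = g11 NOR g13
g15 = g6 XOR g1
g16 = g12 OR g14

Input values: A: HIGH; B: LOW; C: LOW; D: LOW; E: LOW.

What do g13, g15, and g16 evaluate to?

g13 = LOW, g15 = HIGH, g16 = HIGH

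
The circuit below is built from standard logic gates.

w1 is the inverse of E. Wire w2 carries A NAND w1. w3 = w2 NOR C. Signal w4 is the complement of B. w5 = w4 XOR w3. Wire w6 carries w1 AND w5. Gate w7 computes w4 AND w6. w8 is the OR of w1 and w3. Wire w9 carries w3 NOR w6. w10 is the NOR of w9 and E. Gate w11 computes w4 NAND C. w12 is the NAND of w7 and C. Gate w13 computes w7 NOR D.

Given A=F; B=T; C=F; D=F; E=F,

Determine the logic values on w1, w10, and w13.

w1 = NOT E = NOT F = T
w2 = A NAND w1 = F NAND T = T
w3 = w2 NOR C = T NOR F = F
w4 = NOT B = NOT T = F
w5 = w4 XOR w3 = F XOR F = F
w6 = w1 AND w5 = T AND F = F
w7 = w4 AND w6 = F AND F = F
w9 = w3 NOR w6 = F NOR F = T
w10 = w9 NOR E = T NOR F = F
w13 = w7 NOR D = F NOR F = T

w1 = T, w10 = F, w13 = T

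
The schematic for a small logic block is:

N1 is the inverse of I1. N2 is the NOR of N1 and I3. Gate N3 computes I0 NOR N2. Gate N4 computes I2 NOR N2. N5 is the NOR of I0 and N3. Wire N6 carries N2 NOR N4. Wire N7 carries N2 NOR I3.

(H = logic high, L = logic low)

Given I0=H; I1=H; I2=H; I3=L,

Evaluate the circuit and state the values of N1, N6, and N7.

N1 = NOT I1 = NOT H = L
N2 = N1 NOR I3 = L NOR L = H
N4 = I2 NOR N2 = H NOR H = L
N6 = N2 NOR N4 = H NOR L = L
N7 = N2 NOR I3 = H NOR L = L

N1 = L; N6 = L; N7 = L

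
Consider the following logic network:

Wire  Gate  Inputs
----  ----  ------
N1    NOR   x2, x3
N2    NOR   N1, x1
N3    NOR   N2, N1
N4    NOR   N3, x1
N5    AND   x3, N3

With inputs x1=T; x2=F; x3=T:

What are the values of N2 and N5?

N2 = F  N5 = T

N1 = x2 NOR x3 = F NOR T = F
N2 = N1 NOR x1 = F NOR T = F
N3 = N2 NOR N1 = F NOR F = T
N5 = x3 AND N3 = T AND T = T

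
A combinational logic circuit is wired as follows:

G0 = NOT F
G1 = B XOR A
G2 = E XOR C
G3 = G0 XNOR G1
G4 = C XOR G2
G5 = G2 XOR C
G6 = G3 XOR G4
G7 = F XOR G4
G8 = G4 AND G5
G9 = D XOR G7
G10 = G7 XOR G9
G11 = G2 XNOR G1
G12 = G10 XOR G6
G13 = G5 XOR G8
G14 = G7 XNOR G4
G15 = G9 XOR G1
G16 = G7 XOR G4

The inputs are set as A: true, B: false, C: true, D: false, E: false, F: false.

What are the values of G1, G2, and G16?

G1 = true, G2 = true, G16 = false

G1 = B XOR A = false XOR true = true
G2 = E XOR C = false XOR true = true
G4 = C XOR G2 = true XOR true = false
G7 = F XOR G4 = false XOR false = false
G16 = G7 XOR G4 = false XOR false = false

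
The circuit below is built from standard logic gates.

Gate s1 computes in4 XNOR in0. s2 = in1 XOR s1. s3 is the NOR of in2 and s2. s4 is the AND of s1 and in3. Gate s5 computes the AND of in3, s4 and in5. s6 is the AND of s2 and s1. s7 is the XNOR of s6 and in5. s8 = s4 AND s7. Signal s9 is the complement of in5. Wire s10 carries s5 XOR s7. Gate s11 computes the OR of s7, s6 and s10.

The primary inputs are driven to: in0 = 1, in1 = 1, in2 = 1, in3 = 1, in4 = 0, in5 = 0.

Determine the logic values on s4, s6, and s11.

s4 = 0; s6 = 0; s11 = 1

s1 = in4 XNOR in0 = 0 XNOR 1 = 0
s2 = in1 XOR s1 = 1 XOR 0 = 1
s4 = s1 AND in3 = 0 AND 1 = 0
s5 = in3 AND s4 AND in5 = 1 AND 0 AND 0 = 0
s6 = s2 AND s1 = 1 AND 0 = 0
s7 = s6 XNOR in5 = 0 XNOR 0 = 1
s10 = s5 XOR s7 = 0 XOR 1 = 1
s11 = s7 OR s6 OR s10 = 1 OR 0 OR 1 = 1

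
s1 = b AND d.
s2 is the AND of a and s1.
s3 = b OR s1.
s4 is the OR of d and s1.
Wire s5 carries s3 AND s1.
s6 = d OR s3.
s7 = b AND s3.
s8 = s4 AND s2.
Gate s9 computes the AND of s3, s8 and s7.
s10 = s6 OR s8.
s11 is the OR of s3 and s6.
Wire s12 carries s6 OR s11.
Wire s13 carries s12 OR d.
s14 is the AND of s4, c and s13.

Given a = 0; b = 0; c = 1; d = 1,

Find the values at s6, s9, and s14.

s6 = 1; s9 = 0; s14 = 1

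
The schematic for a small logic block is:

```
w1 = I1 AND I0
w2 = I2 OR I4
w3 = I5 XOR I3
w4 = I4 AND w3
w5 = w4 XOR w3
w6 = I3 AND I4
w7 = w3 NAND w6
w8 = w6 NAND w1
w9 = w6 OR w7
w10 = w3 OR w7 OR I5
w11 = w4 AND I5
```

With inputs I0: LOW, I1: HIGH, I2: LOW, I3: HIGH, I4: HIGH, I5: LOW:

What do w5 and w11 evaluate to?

w5 = LOW, w11 = LOW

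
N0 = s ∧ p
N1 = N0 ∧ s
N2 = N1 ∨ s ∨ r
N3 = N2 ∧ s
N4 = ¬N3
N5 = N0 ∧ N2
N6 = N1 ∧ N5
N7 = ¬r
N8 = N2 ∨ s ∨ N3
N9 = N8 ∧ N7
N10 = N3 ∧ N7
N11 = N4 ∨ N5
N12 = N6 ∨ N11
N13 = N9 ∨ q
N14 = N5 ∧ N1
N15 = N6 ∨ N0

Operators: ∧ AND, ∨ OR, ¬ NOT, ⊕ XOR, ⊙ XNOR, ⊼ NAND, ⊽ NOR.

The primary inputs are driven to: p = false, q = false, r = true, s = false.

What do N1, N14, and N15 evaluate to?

N1 = false, N14 = false, N15 = false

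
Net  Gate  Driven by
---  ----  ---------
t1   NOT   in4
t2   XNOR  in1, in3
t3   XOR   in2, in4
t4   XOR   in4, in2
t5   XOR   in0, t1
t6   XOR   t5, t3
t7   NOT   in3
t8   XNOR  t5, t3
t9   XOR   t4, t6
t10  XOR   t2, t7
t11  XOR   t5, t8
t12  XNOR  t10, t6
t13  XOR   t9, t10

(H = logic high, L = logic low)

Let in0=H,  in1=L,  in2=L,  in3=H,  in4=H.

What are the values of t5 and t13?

t1 = NOT in4 = NOT H = L
t2 = in1 XNOR in3 = L XNOR H = L
t3 = in2 XOR in4 = L XOR H = H
t4 = in4 XOR in2 = H XOR L = H
t5 = in0 XOR t1 = H XOR L = H
t6 = t5 XOR t3 = H XOR H = L
t7 = NOT in3 = NOT H = L
t9 = t4 XOR t6 = H XOR L = H
t10 = t2 XOR t7 = L XOR L = L
t13 = t9 XOR t10 = H XOR L = H

t5 = H; t13 = H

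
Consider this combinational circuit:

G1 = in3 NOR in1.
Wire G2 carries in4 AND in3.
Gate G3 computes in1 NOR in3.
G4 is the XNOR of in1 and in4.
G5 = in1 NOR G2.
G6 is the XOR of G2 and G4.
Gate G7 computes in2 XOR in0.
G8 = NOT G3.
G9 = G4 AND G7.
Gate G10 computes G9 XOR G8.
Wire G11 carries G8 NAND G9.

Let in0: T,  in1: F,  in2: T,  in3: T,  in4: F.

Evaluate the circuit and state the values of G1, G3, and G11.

G1 = in3 NOR in1 = T NOR F = F
G3 = in1 NOR in3 = F NOR T = F
G4 = in1 XNOR in4 = F XNOR F = T
G7 = in2 XOR in0 = T XOR T = F
G8 = NOT G3 = NOT F = T
G9 = G4 AND G7 = T AND F = F
G11 = G8 NAND G9 = T NAND F = T

G1 = F, G3 = F, G11 = T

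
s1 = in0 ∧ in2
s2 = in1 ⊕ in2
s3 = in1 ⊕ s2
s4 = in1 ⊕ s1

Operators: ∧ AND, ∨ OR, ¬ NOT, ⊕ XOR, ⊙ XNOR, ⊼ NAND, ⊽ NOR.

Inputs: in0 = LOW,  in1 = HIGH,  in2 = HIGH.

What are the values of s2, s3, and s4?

s1 = in0 AND in2 = LOW AND HIGH = LOW
s2 = in1 XOR in2 = HIGH XOR HIGH = LOW
s3 = in1 XOR s2 = HIGH XOR LOW = HIGH
s4 = in1 XOR s1 = HIGH XOR LOW = HIGH

s2 = LOW  s3 = HIGH  s4 = HIGH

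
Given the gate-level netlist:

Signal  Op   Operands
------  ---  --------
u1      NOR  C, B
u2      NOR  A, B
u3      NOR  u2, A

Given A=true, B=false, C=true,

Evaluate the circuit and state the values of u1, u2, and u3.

u1 = false; u2 = false; u3 = false

u1 = C NOR B = true NOR false = false
u2 = A NOR B = true NOR false = false
u3 = u2 NOR A = false NOR true = false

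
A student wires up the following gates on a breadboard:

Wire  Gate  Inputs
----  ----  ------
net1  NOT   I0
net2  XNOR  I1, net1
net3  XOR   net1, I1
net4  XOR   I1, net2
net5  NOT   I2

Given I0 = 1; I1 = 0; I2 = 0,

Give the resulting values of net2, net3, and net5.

net2 = 1, net3 = 0, net5 = 1

net1 = NOT I0 = NOT 1 = 0
net2 = I1 XNOR net1 = 0 XNOR 0 = 1
net3 = net1 XOR I1 = 0 XOR 0 = 0
net5 = NOT I2 = NOT 0 = 1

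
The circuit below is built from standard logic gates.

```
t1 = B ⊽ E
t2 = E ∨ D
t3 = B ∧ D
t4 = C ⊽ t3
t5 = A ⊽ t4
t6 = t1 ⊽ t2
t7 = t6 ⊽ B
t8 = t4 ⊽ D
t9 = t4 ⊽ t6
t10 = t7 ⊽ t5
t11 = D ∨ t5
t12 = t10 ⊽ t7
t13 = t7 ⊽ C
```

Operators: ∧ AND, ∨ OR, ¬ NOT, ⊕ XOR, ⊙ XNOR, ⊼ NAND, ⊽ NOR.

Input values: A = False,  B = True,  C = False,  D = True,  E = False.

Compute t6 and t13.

t1 = B NOR E = True NOR False = False
t2 = E OR D = False OR True = True
t6 = t1 NOR t2 = False NOR True = False
t7 = t6 NOR B = False NOR True = False
t13 = t7 NOR C = False NOR False = True

t6 = False, t13 = True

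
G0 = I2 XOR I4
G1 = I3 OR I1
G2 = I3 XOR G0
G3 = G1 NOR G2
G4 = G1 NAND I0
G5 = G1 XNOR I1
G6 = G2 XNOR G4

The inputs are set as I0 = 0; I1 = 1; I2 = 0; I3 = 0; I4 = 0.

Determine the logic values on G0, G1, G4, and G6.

G0 = 0; G1 = 1; G4 = 1; G6 = 0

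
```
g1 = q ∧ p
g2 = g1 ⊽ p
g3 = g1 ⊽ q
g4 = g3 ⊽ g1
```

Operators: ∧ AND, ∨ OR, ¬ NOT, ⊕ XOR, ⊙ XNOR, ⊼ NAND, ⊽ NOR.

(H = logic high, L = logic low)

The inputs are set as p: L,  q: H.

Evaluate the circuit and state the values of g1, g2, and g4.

g1 = L; g2 = H; g4 = H

g1 = q AND p = H AND L = L
g2 = g1 NOR p = L NOR L = H
g3 = g1 NOR q = L NOR H = L
g4 = g3 NOR g1 = L NOR L = H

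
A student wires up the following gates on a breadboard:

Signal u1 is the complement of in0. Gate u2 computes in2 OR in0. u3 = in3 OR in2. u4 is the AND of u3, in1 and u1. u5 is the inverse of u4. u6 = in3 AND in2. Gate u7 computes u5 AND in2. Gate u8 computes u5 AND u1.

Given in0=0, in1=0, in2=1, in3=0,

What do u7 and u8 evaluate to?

u1 = NOT in0 = NOT 0 = 1
u3 = in3 OR in2 = 0 OR 1 = 1
u4 = u3 AND in1 AND u1 = 1 AND 0 AND 1 = 0
u5 = NOT u4 = NOT 0 = 1
u7 = u5 AND in2 = 1 AND 1 = 1
u8 = u5 AND u1 = 1 AND 1 = 1

u7 = 1, u8 = 1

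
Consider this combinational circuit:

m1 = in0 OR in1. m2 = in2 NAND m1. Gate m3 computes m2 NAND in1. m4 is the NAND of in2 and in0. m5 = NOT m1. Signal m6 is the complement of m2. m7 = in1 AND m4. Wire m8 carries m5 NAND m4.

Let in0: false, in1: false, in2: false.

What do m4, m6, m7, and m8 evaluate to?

m1 = in0 OR in1 = false OR false = false
m2 = in2 NAND m1 = false NAND false = true
m4 = in2 NAND in0 = false NAND false = true
m5 = NOT m1 = NOT false = true
m6 = NOT m2 = NOT true = false
m7 = in1 AND m4 = false AND true = false
m8 = m5 NAND m4 = true NAND true = false

m4 = true, m6 = false, m7 = false, m8 = false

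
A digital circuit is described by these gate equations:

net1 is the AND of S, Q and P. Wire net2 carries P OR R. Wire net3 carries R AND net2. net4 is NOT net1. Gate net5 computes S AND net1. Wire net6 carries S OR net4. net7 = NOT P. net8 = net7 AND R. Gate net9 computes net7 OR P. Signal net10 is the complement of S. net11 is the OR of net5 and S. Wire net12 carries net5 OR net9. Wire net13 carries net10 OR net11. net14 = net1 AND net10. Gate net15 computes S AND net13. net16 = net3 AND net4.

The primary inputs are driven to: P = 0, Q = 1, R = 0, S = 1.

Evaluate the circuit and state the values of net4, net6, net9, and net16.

net4 = 1, net6 = 1, net9 = 1, net16 = 0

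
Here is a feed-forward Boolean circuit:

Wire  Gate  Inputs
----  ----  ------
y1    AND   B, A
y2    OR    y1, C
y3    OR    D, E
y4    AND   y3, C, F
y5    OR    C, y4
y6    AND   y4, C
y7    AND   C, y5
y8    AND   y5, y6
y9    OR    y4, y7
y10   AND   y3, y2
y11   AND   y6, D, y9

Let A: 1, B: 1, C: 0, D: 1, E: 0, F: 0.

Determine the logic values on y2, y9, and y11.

y2 = 1; y9 = 0; y11 = 0

y1 = B AND A = 1 AND 1 = 1
y2 = y1 OR C = 1 OR 0 = 1
y3 = D OR E = 1 OR 0 = 1
y4 = y3 AND C AND F = 1 AND 0 AND 0 = 0
y5 = C OR y4 = 0 OR 0 = 0
y6 = y4 AND C = 0 AND 0 = 0
y7 = C AND y5 = 0 AND 0 = 0
y9 = y4 OR y7 = 0 OR 0 = 0
y11 = y6 AND D AND y9 = 0 AND 1 AND 0 = 0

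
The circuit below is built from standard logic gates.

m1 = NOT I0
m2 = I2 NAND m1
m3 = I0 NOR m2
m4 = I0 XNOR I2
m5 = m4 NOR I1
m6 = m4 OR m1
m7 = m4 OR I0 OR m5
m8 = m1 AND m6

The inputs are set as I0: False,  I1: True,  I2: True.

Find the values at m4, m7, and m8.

m1 = NOT I0 = NOT False = True
m4 = I0 XNOR I2 = False XNOR True = False
m5 = m4 NOR I1 = False NOR True = False
m6 = m4 OR m1 = False OR True = True
m7 = m4 OR I0 OR m5 = False OR False OR False = False
m8 = m1 AND m6 = True AND True = True

m4 = False  m7 = False  m8 = True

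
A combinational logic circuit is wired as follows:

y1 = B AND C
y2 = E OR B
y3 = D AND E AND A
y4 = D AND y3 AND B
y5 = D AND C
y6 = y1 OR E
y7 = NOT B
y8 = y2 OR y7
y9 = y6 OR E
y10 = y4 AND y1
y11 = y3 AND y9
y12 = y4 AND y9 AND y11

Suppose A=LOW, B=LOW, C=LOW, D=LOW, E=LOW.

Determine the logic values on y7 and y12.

y7 = HIGH; y12 = LOW

y1 = B AND C = LOW AND LOW = LOW
y3 = D AND E AND A = LOW AND LOW AND LOW = LOW
y4 = D AND y3 AND B = LOW AND LOW AND LOW = LOW
y6 = y1 OR E = LOW OR LOW = LOW
y7 = NOT B = NOT LOW = HIGH
y9 = y6 OR E = LOW OR LOW = LOW
y11 = y3 AND y9 = LOW AND LOW = LOW
y12 = y4 AND y9 AND y11 = LOW AND LOW AND LOW = LOW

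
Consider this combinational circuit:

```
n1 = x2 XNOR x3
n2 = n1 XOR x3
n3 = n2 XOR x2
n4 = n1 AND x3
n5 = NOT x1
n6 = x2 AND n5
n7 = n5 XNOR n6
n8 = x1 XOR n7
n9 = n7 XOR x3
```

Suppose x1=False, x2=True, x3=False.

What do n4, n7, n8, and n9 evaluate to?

n4 = False, n7 = True, n8 = True, n9 = True

n1 = x2 XNOR x3 = True XNOR False = False
n4 = n1 AND x3 = False AND False = False
n5 = NOT x1 = NOT False = True
n6 = x2 AND n5 = True AND True = True
n7 = n5 XNOR n6 = True XNOR True = True
n8 = x1 XOR n7 = False XOR True = True
n9 = n7 XOR x3 = True XOR False = True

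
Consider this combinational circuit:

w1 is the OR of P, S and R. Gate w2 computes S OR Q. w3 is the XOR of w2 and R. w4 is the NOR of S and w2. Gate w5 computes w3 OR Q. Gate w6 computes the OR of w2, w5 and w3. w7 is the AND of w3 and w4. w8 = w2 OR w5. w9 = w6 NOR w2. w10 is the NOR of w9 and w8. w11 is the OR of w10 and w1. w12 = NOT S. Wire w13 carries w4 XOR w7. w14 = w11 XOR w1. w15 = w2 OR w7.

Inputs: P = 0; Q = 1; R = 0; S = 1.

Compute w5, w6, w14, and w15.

w1 = P OR S OR R = 0 OR 1 OR 0 = 1
w2 = S OR Q = 1 OR 1 = 1
w3 = w2 XOR R = 1 XOR 0 = 1
w4 = S NOR w2 = 1 NOR 1 = 0
w5 = w3 OR Q = 1 OR 1 = 1
w6 = w2 OR w5 OR w3 = 1 OR 1 OR 1 = 1
w7 = w3 AND w4 = 1 AND 0 = 0
w8 = w2 OR w5 = 1 OR 1 = 1
w9 = w6 NOR w2 = 1 NOR 1 = 0
w10 = w9 NOR w8 = 0 NOR 1 = 0
w11 = w10 OR w1 = 0 OR 1 = 1
w14 = w11 XOR w1 = 1 XOR 1 = 0
w15 = w2 OR w7 = 1 OR 0 = 1

w5 = 1  w6 = 1  w14 = 0  w15 = 1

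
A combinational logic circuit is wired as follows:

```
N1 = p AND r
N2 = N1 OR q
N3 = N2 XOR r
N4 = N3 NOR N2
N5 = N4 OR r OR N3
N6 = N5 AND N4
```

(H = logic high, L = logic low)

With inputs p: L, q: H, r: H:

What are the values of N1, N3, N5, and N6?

N1 = p AND r = L AND H = L
N2 = N1 OR q = L OR H = H
N3 = N2 XOR r = H XOR H = L
N4 = N3 NOR N2 = L NOR H = L
N5 = N4 OR r OR N3 = L OR H OR L = H
N6 = N5 AND N4 = H AND L = L

N1 = L  N3 = L  N5 = H  N6 = L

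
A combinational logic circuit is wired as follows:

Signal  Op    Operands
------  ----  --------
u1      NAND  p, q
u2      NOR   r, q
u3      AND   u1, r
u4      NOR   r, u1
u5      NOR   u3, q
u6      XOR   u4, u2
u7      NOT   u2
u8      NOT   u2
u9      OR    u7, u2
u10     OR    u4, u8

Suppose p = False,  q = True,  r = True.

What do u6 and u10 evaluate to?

u1 = p NAND q = False NAND True = True
u2 = r NOR q = True NOR True = False
u4 = r NOR u1 = True NOR True = False
u6 = u4 XOR u2 = False XOR False = False
u8 = NOT u2 = NOT False = True
u10 = u4 OR u8 = False OR True = True

u6 = False, u10 = True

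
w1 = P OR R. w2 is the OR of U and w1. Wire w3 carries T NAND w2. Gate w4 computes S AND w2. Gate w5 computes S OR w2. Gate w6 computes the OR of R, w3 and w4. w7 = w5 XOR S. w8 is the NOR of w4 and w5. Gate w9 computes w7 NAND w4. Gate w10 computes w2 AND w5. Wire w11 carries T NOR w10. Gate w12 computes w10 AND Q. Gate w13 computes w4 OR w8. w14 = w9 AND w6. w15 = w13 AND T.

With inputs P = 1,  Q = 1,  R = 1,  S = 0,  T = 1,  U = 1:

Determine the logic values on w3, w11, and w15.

w1 = P OR R = 1 OR 1 = 1
w2 = U OR w1 = 1 OR 1 = 1
w3 = T NAND w2 = 1 NAND 1 = 0
w4 = S AND w2 = 0 AND 1 = 0
w5 = S OR w2 = 0 OR 1 = 1
w8 = w4 NOR w5 = 0 NOR 1 = 0
w10 = w2 AND w5 = 1 AND 1 = 1
w11 = T NOR w10 = 1 NOR 1 = 0
w13 = w4 OR w8 = 0 OR 0 = 0
w15 = w13 AND T = 0 AND 1 = 0

w3 = 0; w11 = 0; w15 = 0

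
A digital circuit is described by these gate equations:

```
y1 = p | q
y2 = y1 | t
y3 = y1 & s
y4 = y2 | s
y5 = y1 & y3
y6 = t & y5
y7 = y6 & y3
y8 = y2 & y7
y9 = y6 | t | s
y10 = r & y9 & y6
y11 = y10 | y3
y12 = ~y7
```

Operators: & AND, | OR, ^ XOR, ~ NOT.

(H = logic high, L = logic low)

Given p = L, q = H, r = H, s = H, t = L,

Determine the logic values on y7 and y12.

y7 = L; y12 = H

y1 = p OR q = L OR H = H
y3 = y1 AND s = H AND H = H
y5 = y1 AND y3 = H AND H = H
y6 = t AND y5 = L AND H = L
y7 = y6 AND y3 = L AND H = L
y12 = NOT y7 = NOT L = H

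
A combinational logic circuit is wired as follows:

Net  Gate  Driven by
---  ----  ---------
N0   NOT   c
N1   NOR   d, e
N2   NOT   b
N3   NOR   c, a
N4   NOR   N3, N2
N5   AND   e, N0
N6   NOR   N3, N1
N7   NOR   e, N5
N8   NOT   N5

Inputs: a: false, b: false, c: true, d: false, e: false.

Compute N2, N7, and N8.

N0 = NOT c = NOT true = false
N2 = NOT b = NOT false = true
N5 = e AND N0 = false AND false = false
N7 = e NOR N5 = false NOR false = true
N8 = NOT N5 = NOT false = true

N2 = true  N7 = true  N8 = true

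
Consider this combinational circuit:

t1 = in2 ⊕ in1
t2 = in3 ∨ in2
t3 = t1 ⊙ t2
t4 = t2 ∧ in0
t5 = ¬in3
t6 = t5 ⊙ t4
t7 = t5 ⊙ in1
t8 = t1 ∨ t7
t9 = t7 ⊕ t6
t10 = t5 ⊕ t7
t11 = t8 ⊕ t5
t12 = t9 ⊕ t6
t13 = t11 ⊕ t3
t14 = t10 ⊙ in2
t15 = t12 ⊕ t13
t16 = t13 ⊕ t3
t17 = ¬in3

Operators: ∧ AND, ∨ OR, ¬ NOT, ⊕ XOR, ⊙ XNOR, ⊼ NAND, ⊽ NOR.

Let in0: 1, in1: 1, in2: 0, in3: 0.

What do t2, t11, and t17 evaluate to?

t2 = 0, t11 = 0, t17 = 1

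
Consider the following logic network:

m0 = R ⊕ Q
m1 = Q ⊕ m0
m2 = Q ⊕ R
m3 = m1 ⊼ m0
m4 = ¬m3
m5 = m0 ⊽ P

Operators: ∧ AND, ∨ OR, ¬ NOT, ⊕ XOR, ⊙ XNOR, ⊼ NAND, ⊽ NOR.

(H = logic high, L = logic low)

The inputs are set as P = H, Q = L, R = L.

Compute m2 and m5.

m2 = L, m5 = L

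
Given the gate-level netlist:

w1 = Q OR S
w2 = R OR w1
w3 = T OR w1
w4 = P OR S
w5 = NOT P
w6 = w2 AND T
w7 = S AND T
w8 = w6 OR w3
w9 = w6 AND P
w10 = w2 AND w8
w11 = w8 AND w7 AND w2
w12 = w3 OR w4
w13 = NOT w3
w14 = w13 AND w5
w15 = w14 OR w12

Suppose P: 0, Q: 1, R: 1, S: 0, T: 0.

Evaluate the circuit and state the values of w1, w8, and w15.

w1 = Q OR S = 1 OR 0 = 1
w2 = R OR w1 = 1 OR 1 = 1
w3 = T OR w1 = 0 OR 1 = 1
w4 = P OR S = 0 OR 0 = 0
w5 = NOT P = NOT 0 = 1
w6 = w2 AND T = 1 AND 0 = 0
w8 = w6 OR w3 = 0 OR 1 = 1
w12 = w3 OR w4 = 1 OR 0 = 1
w13 = NOT w3 = NOT 1 = 0
w14 = w13 AND w5 = 0 AND 1 = 0
w15 = w14 OR w12 = 0 OR 1 = 1

w1 = 1; w8 = 1; w15 = 1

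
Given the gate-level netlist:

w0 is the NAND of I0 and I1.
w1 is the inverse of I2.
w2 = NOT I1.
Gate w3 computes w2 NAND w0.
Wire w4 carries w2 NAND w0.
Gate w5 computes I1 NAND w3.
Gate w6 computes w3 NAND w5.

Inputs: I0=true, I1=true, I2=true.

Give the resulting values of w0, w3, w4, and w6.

w0 = false  w3 = true  w4 = true  w6 = true

w0 = I0 NAND I1 = true NAND true = false
w2 = NOT I1 = NOT true = false
w3 = w2 NAND w0 = false NAND false = true
w4 = w2 NAND w0 = false NAND false = true
w5 = I1 NAND w3 = true NAND true = false
w6 = w3 NAND w5 = true NAND false = true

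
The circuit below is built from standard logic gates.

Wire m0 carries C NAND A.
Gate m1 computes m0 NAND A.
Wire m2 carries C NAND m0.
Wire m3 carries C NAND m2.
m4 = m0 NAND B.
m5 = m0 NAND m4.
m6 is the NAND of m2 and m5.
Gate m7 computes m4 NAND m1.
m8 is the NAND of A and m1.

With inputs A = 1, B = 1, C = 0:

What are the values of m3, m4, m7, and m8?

m3 = 1, m4 = 0, m7 = 1, m8 = 1

m0 = C NAND A = 0 NAND 1 = 1
m1 = m0 NAND A = 1 NAND 1 = 0
m2 = C NAND m0 = 0 NAND 1 = 1
m3 = C NAND m2 = 0 NAND 1 = 1
m4 = m0 NAND B = 1 NAND 1 = 0
m7 = m4 NAND m1 = 0 NAND 0 = 1
m8 = A NAND m1 = 1 NAND 0 = 1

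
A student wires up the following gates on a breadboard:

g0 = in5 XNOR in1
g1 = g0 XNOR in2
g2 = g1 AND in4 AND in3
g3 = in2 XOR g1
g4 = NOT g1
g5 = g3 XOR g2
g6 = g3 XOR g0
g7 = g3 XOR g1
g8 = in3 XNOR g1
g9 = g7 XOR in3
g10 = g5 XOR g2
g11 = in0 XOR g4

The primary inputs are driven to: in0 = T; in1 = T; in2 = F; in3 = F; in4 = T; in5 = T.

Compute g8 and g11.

g8 = T  g11 = F

g0 = in5 XNOR in1 = T XNOR T = T
g1 = g0 XNOR in2 = T XNOR F = F
g4 = NOT g1 = NOT F = T
g8 = in3 XNOR g1 = F XNOR F = T
g11 = in0 XOR g4 = T XOR T = F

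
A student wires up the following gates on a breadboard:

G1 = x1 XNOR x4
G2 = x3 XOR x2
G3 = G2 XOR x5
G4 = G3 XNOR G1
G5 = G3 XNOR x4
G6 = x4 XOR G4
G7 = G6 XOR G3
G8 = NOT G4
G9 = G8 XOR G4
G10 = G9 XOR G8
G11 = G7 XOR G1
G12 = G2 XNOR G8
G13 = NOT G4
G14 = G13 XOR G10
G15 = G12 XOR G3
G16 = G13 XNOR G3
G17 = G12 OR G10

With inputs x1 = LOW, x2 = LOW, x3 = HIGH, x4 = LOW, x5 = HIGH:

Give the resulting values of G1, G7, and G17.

G1 = HIGH, G7 = LOW, G17 = HIGH

G1 = x1 XNOR x4 = LOW XNOR LOW = HIGH
G2 = x3 XOR x2 = HIGH XOR LOW = HIGH
G3 = G2 XOR x5 = HIGH XOR HIGH = LOW
G4 = G3 XNOR G1 = LOW XNOR HIGH = LOW
G6 = x4 XOR G4 = LOW XOR LOW = LOW
G7 = G6 XOR G3 = LOW XOR LOW = LOW
G8 = NOT G4 = NOT LOW = HIGH
G9 = G8 XOR G4 = HIGH XOR LOW = HIGH
G10 = G9 XOR G8 = HIGH XOR HIGH = LOW
G12 = G2 XNOR G8 = HIGH XNOR HIGH = HIGH
G17 = G12 OR G10 = HIGH OR LOW = HIGH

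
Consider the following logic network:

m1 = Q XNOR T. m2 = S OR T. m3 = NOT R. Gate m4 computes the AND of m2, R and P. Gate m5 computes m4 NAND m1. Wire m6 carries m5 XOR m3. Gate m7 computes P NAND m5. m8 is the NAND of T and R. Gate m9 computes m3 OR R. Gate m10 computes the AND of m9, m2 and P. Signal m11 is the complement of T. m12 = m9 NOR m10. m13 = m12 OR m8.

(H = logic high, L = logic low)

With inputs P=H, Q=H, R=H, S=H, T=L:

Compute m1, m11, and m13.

m1 = L; m11 = H; m13 = H

m1 = Q XNOR T = H XNOR L = L
m2 = S OR T = H OR L = H
m3 = NOT R = NOT H = L
m8 = T NAND R = L NAND H = H
m9 = m3 OR R = L OR H = H
m10 = m9 AND m2 AND P = H AND H AND H = H
m11 = NOT T = NOT L = H
m12 = m9 NOR m10 = H NOR H = L
m13 = m12 OR m8 = L OR H = H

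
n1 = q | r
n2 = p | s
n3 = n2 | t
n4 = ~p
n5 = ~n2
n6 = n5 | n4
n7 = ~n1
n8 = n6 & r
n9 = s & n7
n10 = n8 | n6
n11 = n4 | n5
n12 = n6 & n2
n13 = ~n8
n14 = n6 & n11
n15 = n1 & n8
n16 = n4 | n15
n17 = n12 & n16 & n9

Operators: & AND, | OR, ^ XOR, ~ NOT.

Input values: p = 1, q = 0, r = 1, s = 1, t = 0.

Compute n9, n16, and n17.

n1 = q OR r = 0 OR 1 = 1
n2 = p OR s = 1 OR 1 = 1
n4 = NOT p = NOT 1 = 0
n5 = NOT n2 = NOT 1 = 0
n6 = n5 OR n4 = 0 OR 0 = 0
n7 = NOT n1 = NOT 1 = 0
n8 = n6 AND r = 0 AND 1 = 0
n9 = s AND n7 = 1 AND 0 = 0
n12 = n6 AND n2 = 0 AND 1 = 0
n15 = n1 AND n8 = 1 AND 0 = 0
n16 = n4 OR n15 = 0 OR 0 = 0
n17 = n12 AND n16 AND n9 = 0 AND 0 AND 0 = 0

n9 = 0  n16 = 0  n17 = 0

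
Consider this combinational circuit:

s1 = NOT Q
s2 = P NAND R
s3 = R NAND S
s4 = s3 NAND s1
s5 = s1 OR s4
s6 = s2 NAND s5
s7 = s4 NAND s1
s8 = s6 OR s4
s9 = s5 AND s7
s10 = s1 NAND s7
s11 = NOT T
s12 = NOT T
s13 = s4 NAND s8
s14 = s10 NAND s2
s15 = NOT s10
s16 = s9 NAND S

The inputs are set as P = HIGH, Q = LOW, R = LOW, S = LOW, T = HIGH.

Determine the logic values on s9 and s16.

s9 = HIGH; s16 = HIGH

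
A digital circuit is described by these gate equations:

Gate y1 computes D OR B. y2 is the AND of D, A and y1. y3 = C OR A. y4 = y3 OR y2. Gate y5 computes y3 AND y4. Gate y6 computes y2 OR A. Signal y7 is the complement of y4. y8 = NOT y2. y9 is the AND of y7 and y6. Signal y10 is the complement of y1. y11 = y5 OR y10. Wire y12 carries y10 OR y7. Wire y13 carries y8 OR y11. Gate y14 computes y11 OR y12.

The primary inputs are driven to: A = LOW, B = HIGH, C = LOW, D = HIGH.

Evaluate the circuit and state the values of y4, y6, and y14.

y4 = LOW, y6 = LOW, y14 = HIGH

y1 = D OR B = HIGH OR HIGH = HIGH
y2 = D AND A AND y1 = HIGH AND LOW AND HIGH = LOW
y3 = C OR A = LOW OR LOW = LOW
y4 = y3 OR y2 = LOW OR LOW = LOW
y5 = y3 AND y4 = LOW AND LOW = LOW
y6 = y2 OR A = LOW OR LOW = LOW
y7 = NOT y4 = NOT LOW = HIGH
y10 = NOT y1 = NOT HIGH = LOW
y11 = y5 OR y10 = LOW OR LOW = LOW
y12 = y10 OR y7 = LOW OR HIGH = HIGH
y14 = y11 OR y12 = LOW OR HIGH = HIGH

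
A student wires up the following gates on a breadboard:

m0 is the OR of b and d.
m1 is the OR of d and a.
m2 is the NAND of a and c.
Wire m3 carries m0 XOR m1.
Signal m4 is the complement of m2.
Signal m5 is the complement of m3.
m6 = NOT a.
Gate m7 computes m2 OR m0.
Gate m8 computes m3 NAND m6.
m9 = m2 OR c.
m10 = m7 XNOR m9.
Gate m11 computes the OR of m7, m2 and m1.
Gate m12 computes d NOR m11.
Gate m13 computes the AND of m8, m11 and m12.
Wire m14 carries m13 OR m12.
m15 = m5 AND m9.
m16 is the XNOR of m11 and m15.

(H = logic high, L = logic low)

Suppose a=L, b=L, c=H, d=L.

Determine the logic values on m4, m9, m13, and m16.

m4 = L; m9 = H; m13 = L; m16 = H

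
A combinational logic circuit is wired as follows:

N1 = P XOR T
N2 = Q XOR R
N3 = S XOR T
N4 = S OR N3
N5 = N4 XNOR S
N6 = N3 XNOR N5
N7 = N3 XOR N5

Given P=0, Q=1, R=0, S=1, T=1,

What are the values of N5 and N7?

N5 = 1  N7 = 1

N3 = S XOR T = 1 XOR 1 = 0
N4 = S OR N3 = 1 OR 0 = 1
N5 = N4 XNOR S = 1 XNOR 1 = 1
N7 = N3 XOR N5 = 0 XOR 1 = 1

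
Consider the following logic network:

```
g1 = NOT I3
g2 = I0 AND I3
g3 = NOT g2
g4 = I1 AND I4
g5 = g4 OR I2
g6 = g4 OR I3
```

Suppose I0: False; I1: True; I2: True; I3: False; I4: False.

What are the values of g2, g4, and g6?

g2 = False, g4 = False, g6 = False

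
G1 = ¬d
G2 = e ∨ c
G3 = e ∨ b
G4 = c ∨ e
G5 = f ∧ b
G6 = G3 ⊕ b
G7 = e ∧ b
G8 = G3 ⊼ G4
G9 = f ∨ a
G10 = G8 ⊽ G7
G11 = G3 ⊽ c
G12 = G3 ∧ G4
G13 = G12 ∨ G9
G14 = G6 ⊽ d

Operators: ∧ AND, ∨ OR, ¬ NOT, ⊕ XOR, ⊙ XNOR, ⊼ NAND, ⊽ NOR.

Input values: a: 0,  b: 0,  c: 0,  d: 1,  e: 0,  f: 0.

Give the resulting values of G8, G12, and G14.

G8 = 1; G12 = 0; G14 = 0

G3 = e OR b = 0 OR 0 = 0
G4 = c OR e = 0 OR 0 = 0
G6 = G3 XOR b = 0 XOR 0 = 0
G8 = G3 NAND G4 = 0 NAND 0 = 1
G12 = G3 AND G4 = 0 AND 0 = 0
G14 = G6 NOR d = 0 NOR 1 = 0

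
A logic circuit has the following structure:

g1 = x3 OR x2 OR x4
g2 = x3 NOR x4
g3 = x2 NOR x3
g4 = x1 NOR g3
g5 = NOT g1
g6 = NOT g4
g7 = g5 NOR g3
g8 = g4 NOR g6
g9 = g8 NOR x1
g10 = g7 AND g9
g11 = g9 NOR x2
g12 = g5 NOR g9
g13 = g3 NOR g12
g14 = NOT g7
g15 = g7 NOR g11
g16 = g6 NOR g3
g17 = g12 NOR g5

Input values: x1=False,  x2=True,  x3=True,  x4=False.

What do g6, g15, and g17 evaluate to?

g1 = x3 OR x2 OR x4 = True OR True OR False = True
g3 = x2 NOR x3 = True NOR True = False
g4 = x1 NOR g3 = False NOR False = True
g5 = NOT g1 = NOT True = False
g6 = NOT g4 = NOT True = False
g7 = g5 NOR g3 = False NOR False = True
g8 = g4 NOR g6 = True NOR False = False
g9 = g8 NOR x1 = False NOR False = True
g11 = g9 NOR x2 = True NOR True = False
g12 = g5 NOR g9 = False NOR True = False
g15 = g7 NOR g11 = True NOR False = False
g17 = g12 NOR g5 = False NOR False = True

g6 = False, g15 = False, g17 = True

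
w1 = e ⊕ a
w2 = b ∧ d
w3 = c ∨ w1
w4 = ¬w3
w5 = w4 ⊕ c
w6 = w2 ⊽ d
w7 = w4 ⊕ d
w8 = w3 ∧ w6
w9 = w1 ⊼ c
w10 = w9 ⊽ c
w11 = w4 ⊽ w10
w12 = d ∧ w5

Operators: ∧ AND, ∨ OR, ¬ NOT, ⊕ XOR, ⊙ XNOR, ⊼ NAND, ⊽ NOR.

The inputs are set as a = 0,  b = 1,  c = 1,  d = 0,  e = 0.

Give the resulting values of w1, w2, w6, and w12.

w1 = 0, w2 = 0, w6 = 1, w12 = 0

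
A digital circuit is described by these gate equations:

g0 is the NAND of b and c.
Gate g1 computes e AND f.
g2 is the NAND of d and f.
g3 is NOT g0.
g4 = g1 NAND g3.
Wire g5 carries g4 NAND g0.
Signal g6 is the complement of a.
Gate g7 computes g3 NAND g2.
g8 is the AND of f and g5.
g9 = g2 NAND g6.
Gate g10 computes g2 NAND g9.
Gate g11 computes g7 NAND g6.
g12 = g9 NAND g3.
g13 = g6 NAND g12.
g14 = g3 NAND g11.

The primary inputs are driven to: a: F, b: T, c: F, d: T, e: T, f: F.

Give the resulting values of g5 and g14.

g0 = b NAND c = T NAND F = T
g1 = e AND f = T AND F = F
g2 = d NAND f = T NAND F = T
g3 = NOT g0 = NOT T = F
g4 = g1 NAND g3 = F NAND F = T
g5 = g4 NAND g0 = T NAND T = F
g6 = NOT a = NOT F = T
g7 = g3 NAND g2 = F NAND T = T
g11 = g7 NAND g6 = T NAND T = F
g14 = g3 NAND g11 = F NAND F = T

g5 = F, g14 = T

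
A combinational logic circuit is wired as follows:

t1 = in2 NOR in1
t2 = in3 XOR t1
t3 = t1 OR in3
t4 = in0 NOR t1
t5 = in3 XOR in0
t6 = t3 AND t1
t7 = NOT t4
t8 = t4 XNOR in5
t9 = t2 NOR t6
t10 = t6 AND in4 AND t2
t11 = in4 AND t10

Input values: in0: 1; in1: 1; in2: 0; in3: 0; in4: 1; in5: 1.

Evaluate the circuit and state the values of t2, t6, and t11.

t2 = 0  t6 = 0  t11 = 0

t1 = in2 NOR in1 = 0 NOR 1 = 0
t2 = in3 XOR t1 = 0 XOR 0 = 0
t3 = t1 OR in3 = 0 OR 0 = 0
t6 = t3 AND t1 = 0 AND 0 = 0
t10 = t6 AND in4 AND t2 = 0 AND 1 AND 0 = 0
t11 = in4 AND t10 = 1 AND 0 = 0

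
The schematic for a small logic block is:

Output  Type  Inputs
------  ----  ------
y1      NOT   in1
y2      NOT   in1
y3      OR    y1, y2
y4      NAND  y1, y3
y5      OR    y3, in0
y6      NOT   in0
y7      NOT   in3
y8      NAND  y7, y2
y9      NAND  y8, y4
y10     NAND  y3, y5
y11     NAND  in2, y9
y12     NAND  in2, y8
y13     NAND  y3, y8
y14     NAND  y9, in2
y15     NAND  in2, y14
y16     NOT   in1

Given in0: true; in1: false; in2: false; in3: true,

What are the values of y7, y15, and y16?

y7 = false, y15 = true, y16 = true

y1 = NOT in1 = NOT false = true
y2 = NOT in1 = NOT false = true
y3 = y1 OR y2 = true OR true = true
y4 = y1 NAND y3 = true NAND true = false
y7 = NOT in3 = NOT true = false
y8 = y7 NAND y2 = false NAND true = true
y9 = y8 NAND y4 = true NAND false = true
y14 = y9 NAND in2 = true NAND false = true
y15 = in2 NAND y14 = false NAND true = true
y16 = NOT in1 = NOT false = true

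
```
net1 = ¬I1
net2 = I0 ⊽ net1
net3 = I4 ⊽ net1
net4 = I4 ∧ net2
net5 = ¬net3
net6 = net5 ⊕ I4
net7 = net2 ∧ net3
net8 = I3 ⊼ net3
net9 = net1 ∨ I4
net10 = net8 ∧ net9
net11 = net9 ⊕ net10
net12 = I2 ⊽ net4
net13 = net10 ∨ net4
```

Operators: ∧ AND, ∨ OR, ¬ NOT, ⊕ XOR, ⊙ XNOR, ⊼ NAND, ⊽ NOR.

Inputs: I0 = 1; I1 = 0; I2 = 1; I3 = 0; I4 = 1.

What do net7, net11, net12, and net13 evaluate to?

net1 = NOT I1 = NOT 0 = 1
net2 = I0 NOR net1 = 1 NOR 1 = 0
net3 = I4 NOR net1 = 1 NOR 1 = 0
net4 = I4 AND net2 = 1 AND 0 = 0
net7 = net2 AND net3 = 0 AND 0 = 0
net8 = I3 NAND net3 = 0 NAND 0 = 1
net9 = net1 OR I4 = 1 OR 1 = 1
net10 = net8 AND net9 = 1 AND 1 = 1
net11 = net9 XOR net10 = 1 XOR 1 = 0
net12 = I2 NOR net4 = 1 NOR 0 = 0
net13 = net10 OR net4 = 1 OR 0 = 1

net7 = 0; net11 = 0; net12 = 0; net13 = 1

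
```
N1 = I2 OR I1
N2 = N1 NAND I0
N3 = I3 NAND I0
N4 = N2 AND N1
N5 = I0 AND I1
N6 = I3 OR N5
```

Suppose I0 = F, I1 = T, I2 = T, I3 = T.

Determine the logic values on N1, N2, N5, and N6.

N1 = T; N2 = T; N5 = F; N6 = T

N1 = I2 OR I1 = T OR T = T
N2 = N1 NAND I0 = T NAND F = T
N5 = I0 AND I1 = F AND T = F
N6 = I3 OR N5 = T OR F = T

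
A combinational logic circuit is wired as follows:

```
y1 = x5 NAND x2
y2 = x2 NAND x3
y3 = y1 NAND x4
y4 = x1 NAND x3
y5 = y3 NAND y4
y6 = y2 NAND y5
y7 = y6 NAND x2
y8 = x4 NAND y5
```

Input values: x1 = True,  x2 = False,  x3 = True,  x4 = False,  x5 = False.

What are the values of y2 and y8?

y2 = True; y8 = True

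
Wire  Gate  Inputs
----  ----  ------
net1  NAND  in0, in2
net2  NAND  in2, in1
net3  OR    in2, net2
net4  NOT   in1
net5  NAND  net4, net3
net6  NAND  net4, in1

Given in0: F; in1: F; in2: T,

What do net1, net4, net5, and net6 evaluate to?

net1 = in0 NAND in2 = F NAND T = T
net2 = in2 NAND in1 = T NAND F = T
net3 = in2 OR net2 = T OR T = T
net4 = NOT in1 = NOT F = T
net5 = net4 NAND net3 = T NAND T = F
net6 = net4 NAND in1 = T NAND F = T

net1 = T, net4 = T, net5 = F, net6 = T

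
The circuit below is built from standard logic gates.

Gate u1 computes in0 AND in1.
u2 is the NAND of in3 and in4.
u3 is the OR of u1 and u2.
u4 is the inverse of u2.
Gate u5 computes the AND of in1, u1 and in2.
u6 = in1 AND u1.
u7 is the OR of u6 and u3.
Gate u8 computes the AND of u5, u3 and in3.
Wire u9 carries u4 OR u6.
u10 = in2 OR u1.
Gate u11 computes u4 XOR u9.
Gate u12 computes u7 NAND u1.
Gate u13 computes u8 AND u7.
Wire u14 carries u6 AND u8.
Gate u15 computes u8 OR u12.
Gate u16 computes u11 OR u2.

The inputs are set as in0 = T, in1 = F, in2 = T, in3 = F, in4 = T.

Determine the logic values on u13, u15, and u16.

u1 = in0 AND in1 = T AND F = F
u2 = in3 NAND in4 = F NAND T = T
u3 = u1 OR u2 = F OR T = T
u4 = NOT u2 = NOT T = F
u5 = in1 AND u1 AND in2 = F AND F AND T = F
u6 = in1 AND u1 = F AND F = F
u7 = u6 OR u3 = F OR T = T
u8 = u5 AND u3 AND in3 = F AND T AND F = F
u9 = u4 OR u6 = F OR F = F
u11 = u4 XOR u9 = F XOR F = F
u12 = u7 NAND u1 = T NAND F = T
u13 = u8 AND u7 = F AND T = F
u15 = u8 OR u12 = F OR T = T
u16 = u11 OR u2 = F OR T = T

u13 = F, u15 = T, u16 = T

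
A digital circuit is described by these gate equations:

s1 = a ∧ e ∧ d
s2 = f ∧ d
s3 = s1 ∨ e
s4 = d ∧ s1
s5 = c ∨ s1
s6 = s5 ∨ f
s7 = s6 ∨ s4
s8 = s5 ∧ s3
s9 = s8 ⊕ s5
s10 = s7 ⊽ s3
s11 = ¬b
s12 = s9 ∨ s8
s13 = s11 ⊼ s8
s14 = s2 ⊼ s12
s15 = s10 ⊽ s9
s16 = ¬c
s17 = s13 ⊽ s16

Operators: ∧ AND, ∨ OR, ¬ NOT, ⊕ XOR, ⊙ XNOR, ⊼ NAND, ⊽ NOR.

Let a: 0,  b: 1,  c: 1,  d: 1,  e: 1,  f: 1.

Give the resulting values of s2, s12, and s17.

s2 = 1, s12 = 1, s17 = 0

s1 = a AND e AND d = 0 AND 1 AND 1 = 0
s2 = f AND d = 1 AND 1 = 1
s3 = s1 OR e = 0 OR 1 = 1
s5 = c OR s1 = 1 OR 0 = 1
s8 = s5 AND s3 = 1 AND 1 = 1
s9 = s8 XOR s5 = 1 XOR 1 = 0
s11 = NOT b = NOT 1 = 0
s12 = s9 OR s8 = 0 OR 1 = 1
s13 = s11 NAND s8 = 0 NAND 1 = 1
s16 = NOT c = NOT 1 = 0
s17 = s13 NOR s16 = 1 NOR 0 = 0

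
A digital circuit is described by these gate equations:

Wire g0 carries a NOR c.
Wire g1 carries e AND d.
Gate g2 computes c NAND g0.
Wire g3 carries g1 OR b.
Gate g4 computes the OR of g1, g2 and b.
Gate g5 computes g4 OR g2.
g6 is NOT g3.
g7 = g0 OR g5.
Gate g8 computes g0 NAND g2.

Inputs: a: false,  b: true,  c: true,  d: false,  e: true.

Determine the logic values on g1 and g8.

g1 = false, g8 = true

g0 = a NOR c = false NOR true = false
g1 = e AND d = true AND false = false
g2 = c NAND g0 = true NAND false = true
g8 = g0 NAND g2 = false NAND true = true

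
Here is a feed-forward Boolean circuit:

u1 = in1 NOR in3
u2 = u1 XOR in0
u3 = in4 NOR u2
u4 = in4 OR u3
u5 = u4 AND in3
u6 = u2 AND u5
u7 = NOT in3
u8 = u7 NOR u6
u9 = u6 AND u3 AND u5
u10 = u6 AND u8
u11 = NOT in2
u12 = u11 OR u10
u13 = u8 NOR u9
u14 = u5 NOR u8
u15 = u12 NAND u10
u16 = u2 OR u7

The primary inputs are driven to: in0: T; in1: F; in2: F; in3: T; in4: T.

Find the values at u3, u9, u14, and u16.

u1 = in1 NOR in3 = F NOR T = F
u2 = u1 XOR in0 = F XOR T = T
u3 = in4 NOR u2 = T NOR T = F
u4 = in4 OR u3 = T OR F = T
u5 = u4 AND in3 = T AND T = T
u6 = u2 AND u5 = T AND T = T
u7 = NOT in3 = NOT T = F
u8 = u7 NOR u6 = F NOR T = F
u9 = u6 AND u3 AND u5 = T AND F AND T = F
u14 = u5 NOR u8 = T NOR F = F
u16 = u2 OR u7 = T OR F = T

u3 = F, u9 = F, u14 = F, u16 = T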